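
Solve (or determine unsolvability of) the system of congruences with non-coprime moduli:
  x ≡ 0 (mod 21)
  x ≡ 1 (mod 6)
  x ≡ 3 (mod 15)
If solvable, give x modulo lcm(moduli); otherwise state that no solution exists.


Moduli 21, 6, 15 are not pairwise coprime, so CRT works modulo lcm(m_i) when all pairwise compatibility conditions hold.
Pairwise compatibility: gcd(m_i, m_j) must divide a_i - a_j for every pair.
Merge one congruence at a time:
  Start: x ≡ 0 (mod 21).
  Combine with x ≡ 1 (mod 6): gcd(21, 6) = 3, and 1 - 0 = 1 is NOT divisible by 3.
    ⇒ system is inconsistent (no integer solution).

No solution (the system is inconsistent).


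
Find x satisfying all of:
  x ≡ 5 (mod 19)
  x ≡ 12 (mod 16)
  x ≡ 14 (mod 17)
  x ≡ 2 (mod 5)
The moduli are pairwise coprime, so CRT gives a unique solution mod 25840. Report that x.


Product of moduli M = 19 · 16 · 17 · 5 = 25840.
Merge one congruence at a time:
  Start: x ≡ 5 (mod 19).
  Combine with x ≡ 12 (mod 16); new modulus lcm = 304.
    Write x = 5 + 19·t and substitute into x ≡ 12 (mod 16): 19·t ≡ 12 − 5 = 7 (mod 16).
    Reduce coefficients mod 16: 3·t ≡ 7 (mod 16).
    The inverse of 3 mod 16 is 11 (since 3·11 = 33 = 2·16 + 1), so t ≡ 11·7 = 77 ≡ 13 (mod 16).
    Then x = 5 + 19·13 = 252, valid modulo lcm(19, 16) = 304: x ≡ 252 (mod 304).
  Combine with x ≡ 14 (mod 17); new modulus lcm = 5168.
    Write x = 252 + 304·t and substitute into x ≡ 14 (mod 17): 304·t ≡ 14 − 252 = -238 (mod 17).
    Reduce coefficients mod 17: 15·t ≡ 0 (mod 17).
    The inverse of 15 mod 17 is 8 (since 15·8 = 120 = 7·17 + 1), so t ≡ 8·0 = 0 ≡ 0 (mod 17).
    Then x = 252 + 304·0 = 252, valid modulo lcm(304, 17) = 5168: x ≡ 252 (mod 5168).
  Combine with x ≡ 2 (mod 5); new modulus lcm = 25840.
    Write x = 252 + 5168·t and substitute into x ≡ 2 (mod 5): 5168·t ≡ 2 − 252 = -250 (mod 5).
    Reduce coefficients mod 5: 3·t ≡ 0 (mod 5).
    The inverse of 3 mod 5 is 2 (since 3·2 = 6 = 1·5 + 1), so t ≡ 2·0 = 0 ≡ 0 (mod 5).
    Then x = 252 + 5168·0 = 252, valid modulo lcm(5168, 5) = 25840: x ≡ 252 (mod 25840).
Verify against each original: 252 mod 19 = 5, 252 mod 16 = 12, 252 mod 17 = 14, 252 mod 5 = 2.

x ≡ 252 (mod 25840).


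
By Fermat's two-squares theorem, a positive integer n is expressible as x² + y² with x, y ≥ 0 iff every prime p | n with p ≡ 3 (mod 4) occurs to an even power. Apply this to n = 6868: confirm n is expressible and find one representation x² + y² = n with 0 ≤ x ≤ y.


Step 1: Factor n = 6868 = 2^2 · 17 · 101.
Step 2: Check the mod-4 condition on each prime factor: 2 = 2 (special); 17 ≡ 1 (mod 4), exponent 1; 101 ≡ 1 (mod 4), exponent 1.
All primes ≡ 3 (mod 4) appear to even exponent (or don't appear), so by the two-squares theorem n IS expressible as a sum of two squares.
Step 3: Build a representation. Group n = k² · m with k = 2 and m = 17 · 101 = 1717 (a product of primes ≡ 1 (mod 4)); a representation of m scales to one of n via (k·x)² + (k·y)² = k²(x² + y²). Each prime p ≡ 1 (mod 4) is itself a sum of two squares; find a² by testing p − a² for a perfect square:
  17: 17 − 1² = 16 = 4² ⇒ 17 = 1² + 4².
  101: 101 − 1² = 100 = 10² ⇒ 101 = 1² + 10².
  Combine using the Brahmagupta–Fibonacci identity (a² + b²)(c² + d²) = (ac − bd)² + (ad + bc)² = (ac + bd)² + (ad − bc)²:
  17 · 101 = 1717: from (1² + 4²)(1² + 10²), take (1·1 − 4·10, 1·10 + 4·1) = (1 − 40, 10 + 4) = (-39, 14); dropping signs (only squares matter) gives (39, 14); check 39² + 14² = 1521 + 196 = 1717 ✓.
  Scale by k = 2: (2·39, 2·14) = (78, 28).
Step 4: Order so x ≤ y and verify: 28² + 78² = 784 + 6084 = 6868 = n. ✓

n = 6868 = 28² + 78² (one valid representation with x ≤ y).


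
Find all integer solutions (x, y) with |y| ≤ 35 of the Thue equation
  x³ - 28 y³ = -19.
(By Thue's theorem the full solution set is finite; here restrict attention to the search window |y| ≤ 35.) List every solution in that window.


The equation is x³ - 28y³ = -19. For fixed y, x³ = 28·y³ − 19, so a solution requires the RHS to be a perfect cube.
Strategy: iterate y from -35 to 35, compute RHS = 28·y³ − 19, and check whether it is a (positive or negative) perfect cube.
Check small values of y:
  y = 0: RHS = -19 is not a perfect cube.
  y = 1: RHS = 9 is not a perfect cube.
  y = -1: RHS = -47 is not a perfect cube.
  y = 2: RHS = 205 is not a perfect cube.
  y = -2: RHS = -243 is not a perfect cube.
  y = 3: RHS = 737 is not a perfect cube.
  y = -3: RHS = -775 is not a perfect cube.
Continuing the search up to |y| = 35 finds no solutions either.
No (x, y) in the scanned range satisfies the equation.

No integer solutions with |y| ≤ 35.


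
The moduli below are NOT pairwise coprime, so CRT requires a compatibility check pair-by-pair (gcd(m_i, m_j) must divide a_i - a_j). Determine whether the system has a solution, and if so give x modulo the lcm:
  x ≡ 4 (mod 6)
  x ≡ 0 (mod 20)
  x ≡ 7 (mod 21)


Moduli 6, 20, 21 are not pairwise coprime, so CRT works modulo lcm(m_i) when all pairwise compatibility conditions hold.
Pairwise compatibility: gcd(m_i, m_j) must divide a_i - a_j for every pair.
Merge one congruence at a time:
  Start: x ≡ 4 (mod 6).
  Combine with x ≡ 0 (mod 20): gcd(6, 20) = 2; 0 - 4 = -4, which IS divisible by 2, so compatible.
    Write x = 4 + 6·t and substitute into x ≡ 0 (mod 20): 6·t ≡ 0 − 4 = -4 (mod 20).
    Divide the congruence (and modulus) by g = 2: 3·t ≡ -2 (mod 10).
    Reduce coefficients mod 10: 3·t ≡ 8 (mod 10).
    The inverse of 3 mod 10 is 7 (since 3·7 = 21 = 2·10 + 1), so t ≡ 7·8 = 56 ≡ 6 (mod 10).
    Then x = 4 + 6·6 = 40, valid modulo lcm(6, 20) = 60: x ≡ 40 (mod 60).
  Combine with x ≡ 7 (mod 21): gcd(60, 21) = 3; 7 - 40 = -33, which IS divisible by 3, so compatible.
    Write x = 40 + 60·t and substitute into x ≡ 7 (mod 21): 60·t ≡ 7 − 40 = -33 (mod 21).
    Divide the congruence (and modulus) by g = 3: 20·t ≡ -11 (mod 7).
    Reduce coefficients mod 7: 6·t ≡ 3 (mod 7).
    The inverse of 6 mod 7 is 6 (since 6·6 = 36 = 5·7 + 1), so t ≡ 6·3 = 18 ≡ 4 (mod 7).
    Then x = 40 + 60·4 = 280, valid modulo lcm(60, 21) = 420: x ≡ 280 (mod 420).
Verify: 280 mod 6 = 4, 280 mod 20 = 0, 280 mod 21 = 7.

x ≡ 280 (mod 420).


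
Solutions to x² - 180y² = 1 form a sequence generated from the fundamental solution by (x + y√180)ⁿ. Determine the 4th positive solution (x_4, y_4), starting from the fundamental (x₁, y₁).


Step 1: Find the fundamental solution (x₁, y₁) of x² - 180y² = 1.
  Expand √180 as a continued fraction. a₀ = ⌊√180⌋ = 13; iterate m_{k+1} = d_k·a_k − m_k, d_{k+1} = (180 − m_{k+1}²)/d_k, a_{k+1} = ⌊(a₀ + m_{k+1})/d_{k+1}⌋ (starting m₀ = 0, d₀ = 1), with convergents p_k = a_k·p_{k-1} + p_{k-2}, q_k = a_k·q_{k-1} + q_{k-2} (p₋₁ = 1, q₋₁ = 0):
  k = 0: a₀ = 13; p₀/q₀ = 13/1; p₀² − 180·q₀² = 169 − 180 = -11.
  k = 1: m = 13, d = 11, a = ⌊(13 + 13)/11⌋ = 2; p/q = (2·13 + 1)/(2·1 + 0) = 27/2; p² − 180·q² = 729 − 720 = 9.
  k = 2: m = 9, d = 9, a = ⌊(13 + 9)/9⌋ = 2; p/q = (2·27 + 13)/(2·2 + 1) = 67/5; p² − 180·q² = 4489 − 4500 = -11.
  k = 3: m = 9, d = 11, a = ⌊(13 + 9)/11⌋ = 2; p/q = (2·67 + 27)/(2·5 + 2) = 161/12; p² − 180·q² = 25921 − 25920 = 1.
  The first convergent with p² − 180·q² = 1 gives the fundamental solution (x₁, y₁) = (161, 12).
Step 2: Apply the recurrence (x_{n+1}, y_{n+1}) = (x₁x_n + 180y₁y_n, x₁y_n + y₁x_n) repeatedly.
  From (x_1, y_1) = (161, 12): x_2 = 161·161 + 180·12·12 = 51841; y_2 = 161·12 + 12·161 = 3864.
  From (x_2, y_2) = (51841, 3864): x_3 = 161·51841 + 180·12·3864 = 16692641; y_3 = 161·3864 + 12·51841 = 1244196.
  From (x_3, y_3) = (16692641, 1244196): x_4 = 161·16692641 + 180·12·1244196 = 5374978561; y_4 = 161·1244196 + 12·16692641 = 400627248.
Step 3: Verify x_4² - 180·y_4² = 28890394531209630721 - 28890394531209630720 = 1 (should be 1). ✓

(x_1, y_1) = (161, 12); (x_4, y_4) = (5374978561, 400627248).


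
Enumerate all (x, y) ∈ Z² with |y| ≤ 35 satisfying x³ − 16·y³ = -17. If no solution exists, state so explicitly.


The equation is x³ - 16y³ = -17. For fixed y, x³ = 16·y³ − 17, so a solution requires the RHS to be a perfect cube.
Strategy: iterate y from -35 to 35, compute RHS = 16·y³ − 17, and check whether it is a (positive or negative) perfect cube.
Check small values of y:
  y = 0: RHS = -17 is not a perfect cube.
  y = 1: RHS = -1 = (-1)³ ⇒ x = -1 works.
  y = -1: RHS = -33 is not a perfect cube.
  y = 2: RHS = 111 is not a perfect cube.
  y = -2: RHS = -145 is not a perfect cube.
  y = 3: RHS = 415 is not a perfect cube.
  y = -3: RHS = -449 is not a perfect cube.
Continuing the search up to |y| = 35 finds no further solutions beyond those listed.
Collected solutions: (-1, 1).

Solutions (with |y| ≤ 35): (-1, 1).


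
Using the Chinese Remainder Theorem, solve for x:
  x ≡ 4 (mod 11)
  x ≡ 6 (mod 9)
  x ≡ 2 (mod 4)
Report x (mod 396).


Moduli 11, 9, 4 are pairwise coprime; by CRT there is a unique solution modulo M = 11 · 9 · 4 = 396.
Solve pairwise, accumulating the modulus:
  Start with x ≡ 4 (mod 11).
  Combine with x ≡ 6 (mod 9): since gcd(11, 9) = 1, we get a unique residue mod 99.
    Write x = 4 + 11·t and substitute into x ≡ 6 (mod 9): 11·t ≡ 6 − 4 = 2 (mod 9).
    Reduce coefficients mod 9: 2·t ≡ 2 (mod 9).
    The inverse of 2 mod 9 is 5 (since 2·5 = 10 = 1·9 + 1), so t ≡ 5·2 = 10 ≡ 1 (mod 9).
    Then x = 4 + 11·1 = 15, valid modulo lcm(11, 9) = 99: x ≡ 15 (mod 99).
  Combine with x ≡ 2 (mod 4): since gcd(99, 4) = 1, we get a unique residue mod 396.
    Write x = 15 + 99·t and substitute into x ≡ 2 (mod 4): 99·t ≡ 2 − 15 = -13 (mod 4).
    Reduce coefficients mod 4: 3·t ≡ 3 (mod 4).
    The inverse of 3 mod 4 is 3 (since 3·3 = 9 = 2·4 + 1), so t ≡ 3·3 = 9 ≡ 1 (mod 4).
    Then x = 15 + 99·1 = 114, valid modulo lcm(99, 4) = 396: x ≡ 114 (mod 396).
Verify: 114 mod 11 = 4 ✓, 114 mod 9 = 6 ✓, 114 mod 4 = 2 ✓.

x ≡ 114 (mod 396).


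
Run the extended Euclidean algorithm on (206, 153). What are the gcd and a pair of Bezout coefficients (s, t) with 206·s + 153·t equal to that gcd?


Euclidean algorithm on (206, 153) — divide until remainder is 0:
  206 = 1 · 153 + 53
  153 = 2 · 53 + 47
  53 = 1 · 47 + 6
  47 = 7 · 6 + 5
  6 = 1 · 5 + 1
  5 = 5 · 1 + 0
gcd(206, 153) = 1.
Track Bezout coefficients alongside the remainders: start with r₀ = 206 = a·1 + b·0 (s = 1, t = 0) and r₁ = 153 = a·0 + b·1 (s = 0, t = 1); each new remainder r_{k+1} = r_{k-1} − q_k·r_k inherits s_{k+1} = s_{k-1} − q_k·s_k, t_{k+1} = t_{k-1} − q_k·t_k, so r_k = a·s_k + b·t_k at every step:
  q = 1: r = 53, s = 1 − 1·0 = 1, t = 0 − 1·1 = -1  (check: 206·1 + 153·(-1) = 53)
  q = 2: r = 47, s = 0 − 2·1 = -2, t = 1 − 2·(-1) = 3  (check: 206·(-2) + 153·3 = 47)
  q = 1: r = 6, s = 1 − 1·(-2) = 3, t = -1 − 1·3 = -4  (check: 206·3 + 153·(-4) = 6)
  q = 7: r = 5, s = -2 − 7·3 = -23, t = 3 − 7·(-4) = 31  (check: 206·(-23) + 153·31 = 5)
  q = 1: r = 1, s = 3 − 1·(-23) = 26, t = -4 − 1·31 = -35  (check: 206·26 + 153·(-35) = 1)
The row with r = 1 (the gcd) gives the Bezout coefficients s = 26, t = -35.
Result: 206 · (26) + 153 · (-35) = 1.

gcd(206, 153) = 1; s = 26, t = -35 (check: 206·26 + 153·(-35) = 1).


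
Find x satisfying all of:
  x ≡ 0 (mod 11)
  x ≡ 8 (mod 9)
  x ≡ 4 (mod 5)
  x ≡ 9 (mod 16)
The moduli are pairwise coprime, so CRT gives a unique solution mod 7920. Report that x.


Product of moduli M = 11 · 9 · 5 · 16 = 7920.
Merge one congruence at a time:
  Start: x ≡ 0 (mod 11).
  Combine with x ≡ 8 (mod 9); new modulus lcm = 99.
    Write x = 0 + 11·t and substitute into x ≡ 8 (mod 9): 11·t ≡ 8 − 0 = 8 (mod 9).
    Reduce coefficients mod 9: 2·t ≡ 8 (mod 9).
    The inverse of 2 mod 9 is 5 (since 2·5 = 10 = 1·9 + 1), so t ≡ 5·8 = 40 ≡ 4 (mod 9).
    Then x = 0 + 11·4 = 44, valid modulo lcm(11, 9) = 99: x ≡ 44 (mod 99).
  Combine with x ≡ 4 (mod 5); new modulus lcm = 495.
    Write x = 44 + 99·t and substitute into x ≡ 4 (mod 5): 99·t ≡ 4 − 44 = -40 (mod 5).
    Reduce coefficients mod 5: 4·t ≡ 0 (mod 5).
    The inverse of 4 mod 5 is 4 (since 4·4 = 16 = 3·5 + 1), so t ≡ 4·0 = 0 ≡ 0 (mod 5).
    Then x = 44 + 99·0 = 44, valid modulo lcm(99, 5) = 495: x ≡ 44 (mod 495).
  Combine with x ≡ 9 (mod 16); new modulus lcm = 7920.
    Write x = 44 + 495·t and substitute into x ≡ 9 (mod 16): 495·t ≡ 9 − 44 = -35 (mod 16).
    Reduce coefficients mod 16: 15·t ≡ 13 (mod 16).
    The inverse of 15 mod 16 is 15 (since 15·15 = 225 = 14·16 + 1), so t ≡ 15·13 = 195 ≡ 3 (mod 16).
    Then x = 44 + 495·3 = 1529, valid modulo lcm(495, 16) = 7920: x ≡ 1529 (mod 7920).
Verify against each original: 1529 mod 11 = 0, 1529 mod 9 = 8, 1529 mod 5 = 4, 1529 mod 16 = 9.

x ≡ 1529 (mod 7920).


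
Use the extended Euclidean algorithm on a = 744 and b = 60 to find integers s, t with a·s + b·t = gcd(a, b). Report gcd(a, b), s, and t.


Euclidean algorithm on (744, 60) — divide until remainder is 0:
  744 = 12 · 60 + 24
  60 = 2 · 24 + 12
  24 = 2 · 12 + 0
gcd(744, 60) = 12.
Track Bezout coefficients alongside the remainders: start with r₀ = 744 = a·1 + b·0 (s = 1, t = 0) and r₁ = 60 = a·0 + b·1 (s = 0, t = 1); each new remainder r_{k+1} = r_{k-1} − q_k·r_k inherits s_{k+1} = s_{k-1} − q_k·s_k, t_{k+1} = t_{k-1} − q_k·t_k, so r_k = a·s_k + b·t_k at every step:
  q = 12: r = 24, s = 1 − 12·0 = 1, t = 0 − 12·1 = -12  (check: 744·1 + 60·(-12) = 24)
  q = 2: r = 12, s = 0 − 2·1 = -2, t = 1 − 2·(-12) = 25  (check: 744·(-2) + 60·25 = 12)
The row with r = 12 (the gcd) gives the Bezout coefficients s = -2, t = 25.
Result: 744 · (-2) + 60 · (25) = 12.

gcd(744, 60) = 12; s = -2, t = 25 (check: 744·(-2) + 60·25 = 12).


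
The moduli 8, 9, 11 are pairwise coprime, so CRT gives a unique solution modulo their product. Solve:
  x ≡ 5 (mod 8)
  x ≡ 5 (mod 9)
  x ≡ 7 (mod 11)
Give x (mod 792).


Moduli 8, 9, 11 are pairwise coprime; by CRT there is a unique solution modulo M = 8 · 9 · 11 = 792.
Solve pairwise, accumulating the modulus:
  Start with x ≡ 5 (mod 8).
  Combine with x ≡ 5 (mod 9): since gcd(8, 9) = 1, we get a unique residue mod 72.
    Write x = 5 + 8·t and substitute into x ≡ 5 (mod 9): 8·t ≡ 5 − 5 = 0 (mod 9).
    The inverse of 8 mod 9 is 8 (since 8·8 = 64 = 7·9 + 1), so t ≡ 8·0 = 0 ≡ 0 (mod 9).
    Then x = 5 + 8·0 = 5, valid modulo lcm(8, 9) = 72: x ≡ 5 (mod 72).
  Combine with x ≡ 7 (mod 11): since gcd(72, 11) = 1, we get a unique residue mod 792.
    Write x = 5 + 72·t and substitute into x ≡ 7 (mod 11): 72·t ≡ 7 − 5 = 2 (mod 11).
    Reduce coefficients mod 11: 6·t ≡ 2 (mod 11).
    The inverse of 6 mod 11 is 2 (since 6·2 = 12 = 1·11 + 1), so t ≡ 2·2 = 4 ≡ 4 (mod 11).
    Then x = 5 + 72·4 = 293, valid modulo lcm(72, 11) = 792: x ≡ 293 (mod 792).
Verify: 293 mod 8 = 5 ✓, 293 mod 9 = 5 ✓, 293 mod 11 = 7 ✓.

x ≡ 293 (mod 792).


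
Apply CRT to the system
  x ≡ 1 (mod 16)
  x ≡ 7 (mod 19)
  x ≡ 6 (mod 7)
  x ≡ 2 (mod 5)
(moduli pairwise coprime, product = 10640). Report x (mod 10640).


Product of moduli M = 16 · 19 · 7 · 5 = 10640.
Merge one congruence at a time:
  Start: x ≡ 1 (mod 16).
  Combine with x ≡ 7 (mod 19); new modulus lcm = 304.
    Write x = 1 + 16·t and substitute into x ≡ 7 (mod 19): 16·t ≡ 7 − 1 = 6 (mod 19).
    The inverse of 16 mod 19 is 6 (since 16·6 = 96 = 5·19 + 1), so t ≡ 6·6 = 36 ≡ 17 (mod 19).
    Then x = 1 + 16·17 = 273, valid modulo lcm(16, 19) = 304: x ≡ 273 (mod 304).
  Combine with x ≡ 6 (mod 7); new modulus lcm = 2128.
    Write x = 273 + 304·t and substitute into x ≡ 6 (mod 7): 304·t ≡ 6 − 273 = -267 (mod 7).
    Reduce coefficients mod 7: 3·t ≡ 6 (mod 7).
    The inverse of 3 mod 7 is 5 (since 3·5 = 15 = 2·7 + 1), so t ≡ 5·6 = 30 ≡ 2 (mod 7).
    Then x = 273 + 304·2 = 881, valid modulo lcm(304, 7) = 2128: x ≡ 881 (mod 2128).
  Combine with x ≡ 2 (mod 5); new modulus lcm = 10640.
    Write x = 881 + 2128·t and substitute into x ≡ 2 (mod 5): 2128·t ≡ 2 − 881 = -879 (mod 5).
    Reduce coefficients mod 5: 3·t ≡ 1 (mod 5).
    The inverse of 3 mod 5 is 2 (since 3·2 = 6 = 1·5 + 1), so t ≡ 2·1 = 2 ≡ 2 (mod 5).
    Then x = 881 + 2128·2 = 5137, valid modulo lcm(2128, 5) = 10640: x ≡ 5137 (mod 10640).
Verify against each original: 5137 mod 16 = 1, 5137 mod 19 = 7, 5137 mod 7 = 6, 5137 mod 5 = 2.

x ≡ 5137 (mod 10640).


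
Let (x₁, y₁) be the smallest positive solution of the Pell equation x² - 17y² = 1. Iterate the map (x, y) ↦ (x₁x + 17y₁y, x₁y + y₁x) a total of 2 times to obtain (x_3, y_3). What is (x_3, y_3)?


Step 1: Find the fundamental solution (x₁, y₁) of x² - 17y² = 1.
  Expand √17 as a continued fraction. a₀ = ⌊√17⌋ = 4; iterate m_{k+1} = d_k·a_k − m_k, d_{k+1} = (17 − m_{k+1}²)/d_k, a_{k+1} = ⌊(a₀ + m_{k+1})/d_{k+1}⌋ (starting m₀ = 0, d₀ = 1), with convergents p_k = a_k·p_{k-1} + p_{k-2}, q_k = a_k·q_{k-1} + q_{k-2} (p₋₁ = 1, q₋₁ = 0):
  k = 0: a₀ = 4; p₀/q₀ = 4/1; p₀² − 17·q₀² = 16 − 17 = -1.
  k = 1: m = 4, d = 1, a = ⌊(4 + 4)/1⌋ = 8; p/q = (8·4 + 1)/(8·1 + 0) = 33/8; p² − 17·q² = 1089 − 1088 = 1.
  The first convergent with p² − 17·q² = 1 gives the fundamental solution (x₁, y₁) = (33, 8).
Step 2: Apply the recurrence (x_{n+1}, y_{n+1}) = (x₁x_n + 17y₁y_n, x₁y_n + y₁x_n) repeatedly.
  From (x_1, y_1) = (33, 8): x_2 = 33·33 + 17·8·8 = 2177; y_2 = 33·8 + 8·33 = 528.
  From (x_2, y_2) = (2177, 528): x_3 = 33·2177 + 17·8·528 = 143649; y_3 = 33·528 + 8·2177 = 34840.
Step 3: Verify x_3² - 17·y_3² = 20635035201 - 20635035200 = 1 (should be 1). ✓

(x_1, y_1) = (33, 8); (x_3, y_3) = (143649, 34840).


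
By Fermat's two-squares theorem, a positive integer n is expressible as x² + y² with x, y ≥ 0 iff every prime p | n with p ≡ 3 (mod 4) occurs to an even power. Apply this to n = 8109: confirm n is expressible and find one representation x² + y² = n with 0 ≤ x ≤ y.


Step 1: Factor n = 8109 = 3^2 · 17 · 53.
Step 2: Check the mod-4 condition on each prime factor: 3 ≡ 3 (mod 4), exponent 2 (must be even); 17 ≡ 1 (mod 4), exponent 1; 53 ≡ 1 (mod 4), exponent 1.
All primes ≡ 3 (mod 4) appear to even exponent (or don't appear), so by the two-squares theorem n IS expressible as a sum of two squares.
Step 3: Build a representation. Group n = k² · m with k = 3 and m = 17 · 53 = 901 (a product of primes ≡ 1 (mod 4)); a representation of m scales to one of n via (k·x)² + (k·y)² = k²(x² + y²). Each prime p ≡ 1 (mod 4) is itself a sum of two squares; find a² by testing p − a² for a perfect square:
  17: 17 − 1² = 16 = 4² ⇒ 17 = 1² + 4².
  53: 53 − 1² = 52, 53 − 2² = 49 = 7² ⇒ 53 = 2² + 7².
  Combine using the Brahmagupta–Fibonacci identity (a² + b²)(c² + d²) = (ac − bd)² + (ad + bc)² = (ac + bd)² + (ad − bc)²:
  17 · 53 = 901: from (1² + 4²)(2² + 7²), take (1·2 − 4·7, 1·7 + 4·2) = (2 − 28, 7 + 8) = (-26, 15); dropping signs (only squares matter) gives (26, 15); check 26² + 15² = 676 + 225 = 901 ✓.
  Scale by k = 3: (3·26, 3·15) = (78, 45).
Step 4: Order so x ≤ y and verify: 45² + 78² = 2025 + 6084 = 8109 = n. ✓

n = 8109 = 45² + 78² (one valid representation with x ≤ y).


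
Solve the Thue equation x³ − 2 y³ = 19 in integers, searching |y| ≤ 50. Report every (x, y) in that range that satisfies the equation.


The equation is x³ - 2y³ = 19. For fixed y, x³ = 2·y³ + 19, so a solution requires the RHS to be a perfect cube.
Strategy: iterate y from -50 to 50, compute RHS = 2·y³ + 19, and check whether it is a (positive or negative) perfect cube.
Check small values of y:
  y = 0: RHS = 19 is not a perfect cube.
  y = 1: RHS = 21 is not a perfect cube.
  y = -1: RHS = 17 is not a perfect cube.
  y = 2: RHS = 35 is not a perfect cube.
  y = -2: RHS = 3 is not a perfect cube.
  y = 3: RHS = 73 is not a perfect cube.
  y = -3: RHS = -35 is not a perfect cube.
Continuing the search up to |y| = 50 finds no solutions either.
No (x, y) in the scanned range satisfies the equation.

No integer solutions with |y| ≤ 50.


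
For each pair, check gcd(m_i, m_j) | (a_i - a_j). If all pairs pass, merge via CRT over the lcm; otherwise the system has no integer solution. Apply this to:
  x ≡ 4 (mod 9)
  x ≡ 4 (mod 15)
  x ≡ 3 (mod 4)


Moduli 9, 15, 4 are not pairwise coprime, so CRT works modulo lcm(m_i) when all pairwise compatibility conditions hold.
Pairwise compatibility: gcd(m_i, m_j) must divide a_i - a_j for every pair.
Merge one congruence at a time:
  Start: x ≡ 4 (mod 9).
  Combine with x ≡ 4 (mod 15): gcd(9, 15) = 3; 4 - 4 = 0, which IS divisible by 3, so compatible.
    Write x = 4 + 9·t and substitute into x ≡ 4 (mod 15): 9·t ≡ 4 − 4 = 0 (mod 15).
    Divide the congruence (and modulus) by g = 3: 3·t ≡ 0 (mod 5).
    The inverse of 3 mod 5 is 2 (since 3·2 = 6 = 1·5 + 1), so t ≡ 2·0 = 0 ≡ 0 (mod 5).
    Then x = 4 + 9·0 = 4, valid modulo lcm(9, 15) = 45: x ≡ 4 (mod 45).
  Combine with x ≡ 3 (mod 4): gcd(45, 4) = 1; 3 - 4 = -1, which IS divisible by 1, so compatible.
    Write x = 4 + 45·t and substitute into x ≡ 3 (mod 4): 45·t ≡ 3 − 4 = -1 (mod 4).
    Reduce coefficients mod 4: 1·t ≡ 3 (mod 4).
    So t ≡ 3 (mod 4).
    Then x = 4 + 45·3 = 139, valid modulo lcm(45, 4) = 180: x ≡ 139 (mod 180).
Verify: 139 mod 9 = 4, 139 mod 15 = 4, 139 mod 4 = 3.

x ≡ 139 (mod 180).


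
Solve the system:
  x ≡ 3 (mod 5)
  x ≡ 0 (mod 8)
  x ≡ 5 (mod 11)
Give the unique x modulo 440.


Moduli 5, 8, 11 are pairwise coprime; by CRT there is a unique solution modulo M = 5 · 8 · 11 = 440.
Solve pairwise, accumulating the modulus:
  Start with x ≡ 3 (mod 5).
  Combine with x ≡ 0 (mod 8): since gcd(5, 8) = 1, we get a unique residue mod 40.
    Write x = 3 + 5·t and substitute into x ≡ 0 (mod 8): 5·t ≡ 0 − 3 = -3 (mod 8).
    Reduce coefficients mod 8: 5·t ≡ 5 (mod 8).
    The inverse of 5 mod 8 is 5 (since 5·5 = 25 = 3·8 + 1), so t ≡ 5·5 = 25 ≡ 1 (mod 8).
    Then x = 3 + 5·1 = 8, valid modulo lcm(5, 8) = 40: x ≡ 8 (mod 40).
  Combine with x ≡ 5 (mod 11): since gcd(40, 11) = 1, we get a unique residue mod 440.
    Write x = 8 + 40·t and substitute into x ≡ 5 (mod 11): 40·t ≡ 5 − 8 = -3 (mod 11).
    Reduce coefficients mod 11: 7·t ≡ 8 (mod 11).
    The inverse of 7 mod 11 is 8 (since 7·8 = 56 = 5·11 + 1), so t ≡ 8·8 = 64 ≡ 9 (mod 11).
    Then x = 8 + 40·9 = 368, valid modulo lcm(40, 11) = 440: x ≡ 368 (mod 440).
Verify: 368 mod 5 = 3 ✓, 368 mod 8 = 0 ✓, 368 mod 11 = 5 ✓.

x ≡ 368 (mod 440).


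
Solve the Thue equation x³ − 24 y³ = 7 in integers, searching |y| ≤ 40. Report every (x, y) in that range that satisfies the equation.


The equation is x³ - 24y³ = 7. For fixed y, x³ = 24·y³ + 7, so a solution requires the RHS to be a perfect cube.
Strategy: iterate y from -40 to 40, compute RHS = 24·y³ + 7, and check whether it is a (positive or negative) perfect cube.
Check small values of y:
  y = 0: RHS = 7 is not a perfect cube.
  y = 1: RHS = 31 is not a perfect cube.
  y = -1: RHS = -17 is not a perfect cube.
  y = 2: RHS = 199 is not a perfect cube.
  y = -2: RHS = -185 is not a perfect cube.
  y = 3: RHS = 655 is not a perfect cube.
  y = -3: RHS = -641 is not a perfect cube.
Continuing the search up to |y| = 40 finds no solutions either.
No (x, y) in the scanned range satisfies the equation.

No integer solutions with |y| ≤ 40.


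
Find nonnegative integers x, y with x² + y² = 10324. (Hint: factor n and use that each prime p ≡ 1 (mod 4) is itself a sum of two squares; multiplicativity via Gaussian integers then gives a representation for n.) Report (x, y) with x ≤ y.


Step 1: Factor n = 10324 = 2^2 · 29 · 89.
Step 2: Check the mod-4 condition on each prime factor: 2 = 2 (special); 29 ≡ 1 (mod 4), exponent 1; 89 ≡ 1 (mod 4), exponent 1.
All primes ≡ 3 (mod 4) appear to even exponent (or don't appear), so by the two-squares theorem n IS expressible as a sum of two squares.
Step 3: Build a representation. Group n = k² · m with k = 2 and m = 29 · 89 = 2581 (a product of primes ≡ 1 (mod 4)); a representation of m scales to one of n via (k·x)² + (k·y)² = k²(x² + y²). Each prime p ≡ 1 (mod 4) is itself a sum of two squares; find a² by testing p − a² for a perfect square:
  29: 29 − 1² = 28, 29 − 2² = 25 = 5² ⇒ 29 = 2² + 5².
  89: 89 − 1² = 88, 89 − 2² = 85, 89 − 3² = 80, 89 − 4² = 73, 89 − 5² = 64 = 8² ⇒ 89 = 5² + 8².
  Combine using the Brahmagupta–Fibonacci identity (a² + b²)(c² + d²) = (ac − bd)² + (ad + bc)² = (ac + bd)² + (ad − bc)²:
  29 · 89 = 2581: from (2² + 5²)(5² + 8²), take (2·5 − 5·8, 2·8 + 5·5) = (10 − 40, 16 + 25) = (-30, 41); dropping signs (only squares matter) gives (30, 41); check 30² + 41² = 900 + 1681 = 2581 ✓.
  Scale by k = 2: (2·30, 2·41) = (60, 82).
Step 4: Order so x ≤ y and verify: 60² + 82² = 3600 + 6724 = 10324 = n. ✓

n = 10324 = 60² + 82² (one valid representation with x ≤ y).


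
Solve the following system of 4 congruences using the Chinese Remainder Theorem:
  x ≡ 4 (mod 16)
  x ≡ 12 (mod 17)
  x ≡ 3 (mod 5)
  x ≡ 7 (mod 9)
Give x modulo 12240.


Product of moduli M = 16 · 17 · 5 · 9 = 12240.
Merge one congruence at a time:
  Start: x ≡ 4 (mod 16).
  Combine with x ≡ 12 (mod 17); new modulus lcm = 272.
    Write x = 4 + 16·t and substitute into x ≡ 12 (mod 17): 16·t ≡ 12 − 4 = 8 (mod 17).
    The inverse of 16 mod 17 is 16 (since 16·16 = 256 = 15·17 + 1), so t ≡ 16·8 = 128 ≡ 9 (mod 17).
    Then x = 4 + 16·9 = 148, valid modulo lcm(16, 17) = 272: x ≡ 148 (mod 272).
  Combine with x ≡ 3 (mod 5); new modulus lcm = 1360.
    Write x = 148 + 272·t and substitute into x ≡ 3 (mod 5): 272·t ≡ 3 − 148 = -145 (mod 5).
    Reduce coefficients mod 5: 2·t ≡ 0 (mod 5).
    The inverse of 2 mod 5 is 3 (since 2·3 = 6 = 1·5 + 1), so t ≡ 3·0 = 0 ≡ 0 (mod 5).
    Then x = 148 + 272·0 = 148, valid modulo lcm(272, 5) = 1360: x ≡ 148 (mod 1360).
  Combine with x ≡ 7 (mod 9); new modulus lcm = 12240.
    Write x = 148 + 1360·t and substitute into x ≡ 7 (mod 9): 1360·t ≡ 7 − 148 = -141 (mod 9).
    Reduce coefficients mod 9: 1·t ≡ 3 (mod 9).
    So t ≡ 3 (mod 9).
    Then x = 148 + 1360·3 = 4228, valid modulo lcm(1360, 9) = 12240: x ≡ 4228 (mod 12240).
Verify against each original: 4228 mod 16 = 4, 4228 mod 17 = 12, 4228 mod 5 = 3, 4228 mod 9 = 7.

x ≡ 4228 (mod 12240).


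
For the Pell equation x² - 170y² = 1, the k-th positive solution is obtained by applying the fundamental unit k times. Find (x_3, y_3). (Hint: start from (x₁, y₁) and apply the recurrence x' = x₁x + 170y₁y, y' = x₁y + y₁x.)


Step 1: Find the fundamental solution (x₁, y₁) of x² - 170y² = 1.
  Expand √170 as a continued fraction. a₀ = ⌊√170⌋ = 13; iterate m_{k+1} = d_k·a_k − m_k, d_{k+1} = (170 − m_{k+1}²)/d_k, a_{k+1} = ⌊(a₀ + m_{k+1})/d_{k+1}⌋ (starting m₀ = 0, d₀ = 1), with convergents p_k = a_k·p_{k-1} + p_{k-2}, q_k = a_k·q_{k-1} + q_{k-2} (p₋₁ = 1, q₋₁ = 0):
  k = 0: a₀ = 13; p₀/q₀ = 13/1; p₀² − 170·q₀² = 169 − 170 = -1.
  k = 1: m = 13, d = 1, a = ⌊(13 + 13)/1⌋ = 26; p/q = (26·13 + 1)/(26·1 + 0) = 339/26; p² − 170·q² = 114921 − 114920 = 1.
  The first convergent with p² − 170·q² = 1 gives the fundamental solution (x₁, y₁) = (339, 26).
Step 2: Apply the recurrence (x_{n+1}, y_{n+1}) = (x₁x_n + 170y₁y_n, x₁y_n + y₁x_n) repeatedly.
  From (x_1, y_1) = (339, 26): x_2 = 339·339 + 170·26·26 = 229841; y_2 = 339·26 + 26·339 = 17628.
  From (x_2, y_2) = (229841, 17628): x_3 = 339·229841 + 170·26·17628 = 155831859; y_3 = 339·17628 + 26·229841 = 11951758.
Step 3: Verify x_3² - 170·y_3² = 24283568279395881 - 24283568279395880 = 1 (should be 1). ✓

(x_1, y_1) = (339, 26); (x_3, y_3) = (155831859, 11951758).


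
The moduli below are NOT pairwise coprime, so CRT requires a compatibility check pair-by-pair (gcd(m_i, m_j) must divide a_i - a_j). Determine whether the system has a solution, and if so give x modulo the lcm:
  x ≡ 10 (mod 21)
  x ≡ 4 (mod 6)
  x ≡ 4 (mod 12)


Moduli 21, 6, 12 are not pairwise coprime, so CRT works modulo lcm(m_i) when all pairwise compatibility conditions hold.
Pairwise compatibility: gcd(m_i, m_j) must divide a_i - a_j for every pair.
Merge one congruence at a time:
  Start: x ≡ 10 (mod 21).
  Combine with x ≡ 4 (mod 6): gcd(21, 6) = 3; 4 - 10 = -6, which IS divisible by 3, so compatible.
    Write x = 10 + 21·t and substitute into x ≡ 4 (mod 6): 21·t ≡ 4 − 10 = -6 (mod 6).
    Divide the congruence (and modulus) by g = 3: 7·t ≡ -2 (mod 2).
    Reduce coefficients mod 2: 1·t ≡ 0 (mod 2).
    So t ≡ 0 (mod 2).
    Then x = 10 + 21·0 = 10, valid modulo lcm(21, 6) = 42: x ≡ 10 (mod 42).
  Combine with x ≡ 4 (mod 12): gcd(42, 12) = 6; 4 - 10 = -6, which IS divisible by 6, so compatible.
    Write x = 10 + 42·t and substitute into x ≡ 4 (mod 12): 42·t ≡ 4 − 10 = -6 (mod 12).
    Divide the congruence (and modulus) by g = 6: 7·t ≡ -1 (mod 2).
    Reduce coefficients mod 2: 1·t ≡ 1 (mod 2).
    So t ≡ 1 (mod 2).
    Then x = 10 + 42·1 = 52, valid modulo lcm(42, 12) = 84: x ≡ 52 (mod 84).
Verify: 52 mod 21 = 10, 52 mod 6 = 4, 52 mod 12 = 4.

x ≡ 52 (mod 84).


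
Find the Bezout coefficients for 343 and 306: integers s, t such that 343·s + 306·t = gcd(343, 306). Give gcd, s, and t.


Euclidean algorithm on (343, 306) — divide until remainder is 0:
  343 = 1 · 306 + 37
  306 = 8 · 37 + 10
  37 = 3 · 10 + 7
  10 = 1 · 7 + 3
  7 = 2 · 3 + 1
  3 = 3 · 1 + 0
gcd(343, 306) = 1.
Track Bezout coefficients alongside the remainders: start with r₀ = 343 = a·1 + b·0 (s = 1, t = 0) and r₁ = 306 = a·0 + b·1 (s = 0, t = 1); each new remainder r_{k+1} = r_{k-1} − q_k·r_k inherits s_{k+1} = s_{k-1} − q_k·s_k, t_{k+1} = t_{k-1} − q_k·t_k, so r_k = a·s_k + b·t_k at every step:
  q = 1: r = 37, s = 1 − 1·0 = 1, t = 0 − 1·1 = -1  (check: 343·1 + 306·(-1) = 37)
  q = 8: r = 10, s = 0 − 8·1 = -8, t = 1 − 8·(-1) = 9  (check: 343·(-8) + 306·9 = 10)
  q = 3: r = 7, s = 1 − 3·(-8) = 25, t = -1 − 3·9 = -28  (check: 343·25 + 306·(-28) = 7)
  q = 1: r = 3, s = -8 − 1·25 = -33, t = 9 − 1·(-28) = 37  (check: 343·(-33) + 306·37 = 3)
  q = 2: r = 1, s = 25 − 2·(-33) = 91, t = -28 − 2·37 = -102  (check: 343·91 + 306·(-102) = 1)
The row with r = 1 (the gcd) gives the Bezout coefficients s = 91, t = -102.
Result: 343 · (91) + 306 · (-102) = 1.

gcd(343, 306) = 1; s = 91, t = -102 (check: 343·91 + 306·(-102) = 1).


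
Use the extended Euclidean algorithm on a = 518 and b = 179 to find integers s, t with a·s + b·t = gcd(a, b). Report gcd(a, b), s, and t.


Euclidean algorithm on (518, 179) — divide until remainder is 0:
  518 = 2 · 179 + 160
  179 = 1 · 160 + 19
  160 = 8 · 19 + 8
  19 = 2 · 8 + 3
  8 = 2 · 3 + 2
  3 = 1 · 2 + 1
  2 = 2 · 1 + 0
gcd(518, 179) = 1.
Track Bezout coefficients alongside the remainders: start with r₀ = 518 = a·1 + b·0 (s = 1, t = 0) and r₁ = 179 = a·0 + b·1 (s = 0, t = 1); each new remainder r_{k+1} = r_{k-1} − q_k·r_k inherits s_{k+1} = s_{k-1} − q_k·s_k, t_{k+1} = t_{k-1} − q_k·t_k, so r_k = a·s_k + b·t_k at every step:
  q = 2: r = 160, s = 1 − 2·0 = 1, t = 0 − 2·1 = -2  (check: 518·1 + 179·(-2) = 160)
  q = 1: r = 19, s = 0 − 1·1 = -1, t = 1 − 1·(-2) = 3  (check: 518·(-1) + 179·3 = 19)
  q = 8: r = 8, s = 1 − 8·(-1) = 9, t = -2 − 8·3 = -26  (check: 518·9 + 179·(-26) = 8)
  q = 2: r = 3, s = -1 − 2·9 = -19, t = 3 − 2·(-26) = 55  (check: 518·(-19) + 179·55 = 3)
  q = 2: r = 2, s = 9 − 2·(-19) = 47, t = -26 − 2·55 = -136  (check: 518·47 + 179·(-136) = 2)
  q = 1: r = 1, s = -19 − 1·47 = -66, t = 55 − 1·(-136) = 191  (check: 518·(-66) + 179·191 = 1)
The row with r = 1 (the gcd) gives the Bezout coefficients s = -66, t = 191.
Result: 518 · (-66) + 179 · (191) = 1.

gcd(518, 179) = 1; s = -66, t = 191 (check: 518·(-66) + 179·191 = 1).


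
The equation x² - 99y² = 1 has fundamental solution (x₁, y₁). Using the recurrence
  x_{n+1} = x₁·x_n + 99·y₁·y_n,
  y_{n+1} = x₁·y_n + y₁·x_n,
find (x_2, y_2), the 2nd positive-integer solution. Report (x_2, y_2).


Step 1: Find the fundamental solution (x₁, y₁) of x² - 99y² = 1.
  Expand √99 as a continued fraction. a₀ = ⌊√99⌋ = 9; iterate m_{k+1} = d_k·a_k − m_k, d_{k+1} = (99 − m_{k+1}²)/d_k, a_{k+1} = ⌊(a₀ + m_{k+1})/d_{k+1}⌋ (starting m₀ = 0, d₀ = 1), with convergents p_k = a_k·p_{k-1} + p_{k-2}, q_k = a_k·q_{k-1} + q_{k-2} (p₋₁ = 1, q₋₁ = 0):
  k = 0: a₀ = 9; p₀/q₀ = 9/1; p₀² − 99·q₀² = 81 − 99 = -18.
  k = 1: m = 9, d = 18, a = ⌊(9 + 9)/18⌋ = 1; p/q = (1·9 + 1)/(1·1 + 0) = 10/1; p² − 99·q² = 100 − 99 = 1.
  The first convergent with p² − 99·q² = 1 gives the fundamental solution (x₁, y₁) = (10, 1).
Step 2: Apply the recurrence (x_{n+1}, y_{n+1}) = (x₁x_n + 99y₁y_n, x₁y_n + y₁x_n) repeatedly.
  From (x_1, y_1) = (10, 1): x_2 = 10·10 + 99·1·1 = 199; y_2 = 10·1 + 1·10 = 20.
Step 3: Verify x_2² - 99·y_2² = 39601 - 39600 = 1 (should be 1). ✓

(x_1, y_1) = (10, 1); (x_2, y_2) = (199, 20).


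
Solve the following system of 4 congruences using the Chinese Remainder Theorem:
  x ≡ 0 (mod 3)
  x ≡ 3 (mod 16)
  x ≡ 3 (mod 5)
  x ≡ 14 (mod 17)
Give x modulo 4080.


Product of moduli M = 3 · 16 · 5 · 17 = 4080.
Merge one congruence at a time:
  Start: x ≡ 0 (mod 3).
  Combine with x ≡ 3 (mod 16); new modulus lcm = 48.
    Write x = 0 + 3·t and substitute into x ≡ 3 (mod 16): 3·t ≡ 3 − 0 = 3 (mod 16).
    The inverse of 3 mod 16 is 11 (since 3·11 = 33 = 2·16 + 1), so t ≡ 11·3 = 33 ≡ 1 (mod 16).
    Then x = 0 + 3·1 = 3, valid modulo lcm(3, 16) = 48: x ≡ 3 (mod 48).
  Combine with x ≡ 3 (mod 5); new modulus lcm = 240.
    Write x = 3 + 48·t and substitute into x ≡ 3 (mod 5): 48·t ≡ 3 − 3 = 0 (mod 5).
    Reduce coefficients mod 5: 3·t ≡ 0 (mod 5).
    The inverse of 3 mod 5 is 2 (since 3·2 = 6 = 1·5 + 1), so t ≡ 2·0 = 0 ≡ 0 (mod 5).
    Then x = 3 + 48·0 = 3, valid modulo lcm(48, 5) = 240: x ≡ 3 (mod 240).
  Combine with x ≡ 14 (mod 17); new modulus lcm = 4080.
    Write x = 3 + 240·t and substitute into x ≡ 14 (mod 17): 240·t ≡ 14 − 3 = 11 (mod 17).
    Reduce coefficients mod 17: 2·t ≡ 11 (mod 17).
    The inverse of 2 mod 17 is 9 (since 2·9 = 18 = 1·17 + 1), so t ≡ 9·11 = 99 ≡ 14 (mod 17).
    Then x = 3 + 240·14 = 3363, valid modulo lcm(240, 17) = 4080: x ≡ 3363 (mod 4080).
Verify against each original: 3363 mod 3 = 0, 3363 mod 16 = 3, 3363 mod 5 = 3, 3363 mod 17 = 14.

x ≡ 3363 (mod 4080).


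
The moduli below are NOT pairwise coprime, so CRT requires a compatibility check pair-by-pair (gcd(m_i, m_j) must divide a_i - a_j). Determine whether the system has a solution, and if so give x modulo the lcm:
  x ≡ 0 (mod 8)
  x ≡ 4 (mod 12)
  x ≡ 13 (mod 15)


Moduli 8, 12, 15 are not pairwise coprime, so CRT works modulo lcm(m_i) when all pairwise compatibility conditions hold.
Pairwise compatibility: gcd(m_i, m_j) must divide a_i - a_j for every pair.
Merge one congruence at a time:
  Start: x ≡ 0 (mod 8).
  Combine with x ≡ 4 (mod 12): gcd(8, 12) = 4; 4 - 0 = 4, which IS divisible by 4, so compatible.
    Write x = 0 + 8·t and substitute into x ≡ 4 (mod 12): 8·t ≡ 4 − 0 = 4 (mod 12).
    Divide the congruence (and modulus) by g = 4: 2·t ≡ 1 (mod 3).
    The inverse of 2 mod 3 is 2 (since 2·2 = 4 = 1·3 + 1), so t ≡ 2·1 = 2 ≡ 2 (mod 3).
    Then x = 0 + 8·2 = 16, valid modulo lcm(8, 12) = 24: x ≡ 16 (mod 24).
  Combine with x ≡ 13 (mod 15): gcd(24, 15) = 3; 13 - 16 = -3, which IS divisible by 3, so compatible.
    Write x = 16 + 24·t and substitute into x ≡ 13 (mod 15): 24·t ≡ 13 − 16 = -3 (mod 15).
    Divide the congruence (and modulus) by g = 3: 8·t ≡ -1 (mod 5).
    Reduce coefficients mod 5: 3·t ≡ 4 (mod 5).
    The inverse of 3 mod 5 is 2 (since 3·2 = 6 = 1·5 + 1), so t ≡ 2·4 = 8 ≡ 3 (mod 5).
    Then x = 16 + 24·3 = 88, valid modulo lcm(24, 15) = 120: x ≡ 88 (mod 120).
Verify: 88 mod 8 = 0, 88 mod 12 = 4, 88 mod 15 = 13.

x ≡ 88 (mod 120).


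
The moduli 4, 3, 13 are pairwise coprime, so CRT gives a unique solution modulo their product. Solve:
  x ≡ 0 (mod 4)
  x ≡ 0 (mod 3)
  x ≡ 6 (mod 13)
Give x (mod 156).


Moduli 4, 3, 13 are pairwise coprime; by CRT there is a unique solution modulo M = 4 · 3 · 13 = 156.
Solve pairwise, accumulating the modulus:
  Start with x ≡ 0 (mod 4).
  Combine with x ≡ 0 (mod 3): since gcd(4, 3) = 1, we get a unique residue mod 12.
    Write x = 0 + 4·t and substitute into x ≡ 0 (mod 3): 4·t ≡ 0 − 0 = 0 (mod 3).
    Reduce coefficients mod 3: 1·t ≡ 0 (mod 3).
    So t ≡ 0 (mod 3).
    Then x = 0 + 4·0 = 0, valid modulo lcm(4, 3) = 12: x ≡ 0 (mod 12).
  Combine with x ≡ 6 (mod 13): since gcd(12, 13) = 1, we get a unique residue mod 156.
    Write x = 0 + 12·t and substitute into x ≡ 6 (mod 13): 12·t ≡ 6 − 0 = 6 (mod 13).
    The inverse of 12 mod 13 is 12 (since 12·12 = 144 = 11·13 + 1), so t ≡ 12·6 = 72 ≡ 7 (mod 13).
    Then x = 0 + 12·7 = 84, valid modulo lcm(12, 13) = 156: x ≡ 84 (mod 156).
Verify: 84 mod 4 = 0 ✓, 84 mod 3 = 0 ✓, 84 mod 13 = 6 ✓.

x ≡ 84 (mod 156).


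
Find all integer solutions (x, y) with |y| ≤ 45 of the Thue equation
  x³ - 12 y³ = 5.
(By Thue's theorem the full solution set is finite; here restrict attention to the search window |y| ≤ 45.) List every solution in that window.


The equation is x³ - 12y³ = 5. For fixed y, x³ = 12·y³ + 5, so a solution requires the RHS to be a perfect cube.
Strategy: iterate y from -45 to 45, compute RHS = 12·y³ + 5, and check whether it is a (positive or negative) perfect cube.
Check small values of y:
  y = 0: RHS = 5 is not a perfect cube.
  y = 1: RHS = 17 is not a perfect cube.
  y = -1: RHS = -7 is not a perfect cube.
  y = 2: RHS = 101 is not a perfect cube.
  y = -2: RHS = -91 is not a perfect cube.
  y = 3: RHS = 329 is not a perfect cube.
  y = -3: RHS = -319 is not a perfect cube.
Continuing the search up to |y| = 45 finds no solutions either.
No (x, y) in the scanned range satisfies the equation.

No integer solutions with |y| ≤ 45.


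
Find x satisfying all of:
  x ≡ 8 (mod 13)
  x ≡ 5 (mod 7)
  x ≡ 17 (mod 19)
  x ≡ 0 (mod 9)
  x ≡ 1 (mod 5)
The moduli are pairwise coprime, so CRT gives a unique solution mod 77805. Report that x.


Product of moduli M = 13 · 7 · 19 · 9 · 5 = 77805.
Merge one congruence at a time:
  Start: x ≡ 8 (mod 13).
  Combine with x ≡ 5 (mod 7); new modulus lcm = 91.
    Write x = 8 + 13·t and substitute into x ≡ 5 (mod 7): 13·t ≡ 5 − 8 = -3 (mod 7).
    Reduce coefficients mod 7: 6·t ≡ 4 (mod 7).
    The inverse of 6 mod 7 is 6 (since 6·6 = 36 = 5·7 + 1), so t ≡ 6·4 = 24 ≡ 3 (mod 7).
    Then x = 8 + 13·3 = 47, valid modulo lcm(13, 7) = 91: x ≡ 47 (mod 91).
  Combine with x ≡ 17 (mod 19); new modulus lcm = 1729.
    Write x = 47 + 91·t and substitute into x ≡ 17 (mod 19): 91·t ≡ 17 − 47 = -30 (mod 19).
    Reduce coefficients mod 19: 15·t ≡ 8 (mod 19).
    The inverse of 15 mod 19 is 14 (since 15·14 = 210 = 11·19 + 1), so t ≡ 14·8 = 112 ≡ 17 (mod 19).
    Then x = 47 + 91·17 = 1594, valid modulo lcm(91, 19) = 1729: x ≡ 1594 (mod 1729).
  Combine with x ≡ 0 (mod 9); new modulus lcm = 15561.
    Write x = 1594 + 1729·t and substitute into x ≡ 0 (mod 9): 1729·t ≡ 0 − 1594 = -1594 (mod 9).
    Reduce coefficients mod 9: 1·t ≡ 8 (mod 9).
    So t ≡ 8 (mod 9).
    Then x = 1594 + 1729·8 = 15426, valid modulo lcm(1729, 9) = 15561: x ≡ 15426 (mod 15561).
  Combine with x ≡ 1 (mod 5); new modulus lcm = 77805.
    Write x = 15426 + 15561·t and substitute into x ≡ 1 (mod 5): 15561·t ≡ 1 − 15426 = -15425 (mod 5).
    Reduce coefficients mod 5: 1·t ≡ 0 (mod 5).
    So t ≡ 0 (mod 5).
    Then x = 15426 + 15561·0 = 15426, valid modulo lcm(15561, 5) = 77805: x ≡ 15426 (mod 77805).
Verify against each original: 15426 mod 13 = 8, 15426 mod 7 = 5, 15426 mod 19 = 17, 15426 mod 9 = 0, 15426 mod 5 = 1.

x ≡ 15426 (mod 77805).
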